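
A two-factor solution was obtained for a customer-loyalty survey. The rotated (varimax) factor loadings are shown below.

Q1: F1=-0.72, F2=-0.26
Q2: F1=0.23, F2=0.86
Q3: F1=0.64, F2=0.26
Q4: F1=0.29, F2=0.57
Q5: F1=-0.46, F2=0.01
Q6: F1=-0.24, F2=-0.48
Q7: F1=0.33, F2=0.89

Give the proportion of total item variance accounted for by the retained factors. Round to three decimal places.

0.524

SS loadings by factor: 1.4431, 2.2223; total = 3.6654.
Total variance with 7 standardized items is 7, so the solution explains 3.6654/7 = 0.5236.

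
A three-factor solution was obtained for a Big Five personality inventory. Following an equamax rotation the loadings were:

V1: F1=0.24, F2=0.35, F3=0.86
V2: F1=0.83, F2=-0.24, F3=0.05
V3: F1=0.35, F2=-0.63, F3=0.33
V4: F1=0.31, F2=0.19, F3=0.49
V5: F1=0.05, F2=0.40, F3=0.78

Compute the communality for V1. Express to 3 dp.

h² = 0.24² + 0.35² + 0.86² = 0.0576 + 0.1225 + 0.7396 = 0.9197

0.920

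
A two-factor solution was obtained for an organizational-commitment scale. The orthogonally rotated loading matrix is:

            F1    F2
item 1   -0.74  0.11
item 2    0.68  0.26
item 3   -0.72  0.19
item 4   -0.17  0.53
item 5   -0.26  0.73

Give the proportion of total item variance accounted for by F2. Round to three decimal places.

0.186

SS loadings for F2 = 0.11² + 0.26² + 0.19² + 0.53² + 0.73² = 0.9296
Proportion of variance = 0.9296 / 5 = 0.1859.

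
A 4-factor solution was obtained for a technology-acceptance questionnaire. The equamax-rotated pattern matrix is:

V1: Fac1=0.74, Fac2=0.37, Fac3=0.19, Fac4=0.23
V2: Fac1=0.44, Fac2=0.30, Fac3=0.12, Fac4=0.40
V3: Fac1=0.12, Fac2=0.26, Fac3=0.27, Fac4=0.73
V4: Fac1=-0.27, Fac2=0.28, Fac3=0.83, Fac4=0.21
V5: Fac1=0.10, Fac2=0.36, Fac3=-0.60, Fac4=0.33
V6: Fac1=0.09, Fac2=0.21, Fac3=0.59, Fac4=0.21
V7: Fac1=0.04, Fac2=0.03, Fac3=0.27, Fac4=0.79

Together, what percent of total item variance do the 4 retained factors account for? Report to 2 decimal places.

SS loadings by factor: 0.8482, 0.5475, 1.5933, 1.5670; total = 4.5560.
Total variance with 7 standardized items is 7, so the solution explains 4.5560/7 = 0.6509 = 65.09%.

65.09%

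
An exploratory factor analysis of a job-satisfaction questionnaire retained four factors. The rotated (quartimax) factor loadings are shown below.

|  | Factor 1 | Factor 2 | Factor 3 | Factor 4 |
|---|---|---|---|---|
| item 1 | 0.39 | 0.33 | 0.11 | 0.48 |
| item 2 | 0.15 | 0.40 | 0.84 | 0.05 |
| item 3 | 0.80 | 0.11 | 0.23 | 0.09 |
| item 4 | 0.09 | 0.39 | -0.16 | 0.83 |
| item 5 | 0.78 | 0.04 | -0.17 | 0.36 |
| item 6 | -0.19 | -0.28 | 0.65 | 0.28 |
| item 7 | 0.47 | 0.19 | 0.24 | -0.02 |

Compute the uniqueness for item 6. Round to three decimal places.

0.385

h² = (-0.19)² + (-0.28)² + 0.65² + 0.28² = 0.0361 + 0.0784 + 0.4225 + 0.0784 = 0.6154
Uniqueness u² = 1 − h² = 1 − 0.6154 = 0.3846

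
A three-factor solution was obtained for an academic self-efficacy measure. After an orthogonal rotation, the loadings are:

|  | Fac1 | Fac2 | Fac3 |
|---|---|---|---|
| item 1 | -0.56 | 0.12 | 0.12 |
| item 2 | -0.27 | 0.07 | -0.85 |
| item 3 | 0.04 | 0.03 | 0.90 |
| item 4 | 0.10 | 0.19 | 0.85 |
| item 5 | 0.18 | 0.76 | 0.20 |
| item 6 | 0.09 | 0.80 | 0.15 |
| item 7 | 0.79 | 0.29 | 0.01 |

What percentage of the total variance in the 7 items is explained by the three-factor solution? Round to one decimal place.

67.9%

SS loadings by factor: 1.0627, 1.3580, 2.3320; total = 4.7527.
Total variance with 7 standardized items is 7, so the solution explains 4.7527/7 = 0.6790 = 67.90%.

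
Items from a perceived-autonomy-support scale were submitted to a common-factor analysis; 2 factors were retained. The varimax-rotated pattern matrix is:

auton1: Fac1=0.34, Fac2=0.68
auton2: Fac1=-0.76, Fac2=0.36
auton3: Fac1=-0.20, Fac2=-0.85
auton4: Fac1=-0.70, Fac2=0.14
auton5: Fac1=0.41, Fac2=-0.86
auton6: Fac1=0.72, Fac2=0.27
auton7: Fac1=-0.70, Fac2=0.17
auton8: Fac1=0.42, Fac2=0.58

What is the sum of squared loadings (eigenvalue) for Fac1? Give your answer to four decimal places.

SS loadings for Fac1 = 0.34² + (-0.76)² + (-0.20)² + (-0.70)² + 0.41² + 0.72² + (-0.70)² + 0.42² = 0.1156 + 0.5776 + 0.0400 + 0.4900 + 0.1681 + 0.5184 + 0.4900 + 0.1764 = 2.5761

2.5761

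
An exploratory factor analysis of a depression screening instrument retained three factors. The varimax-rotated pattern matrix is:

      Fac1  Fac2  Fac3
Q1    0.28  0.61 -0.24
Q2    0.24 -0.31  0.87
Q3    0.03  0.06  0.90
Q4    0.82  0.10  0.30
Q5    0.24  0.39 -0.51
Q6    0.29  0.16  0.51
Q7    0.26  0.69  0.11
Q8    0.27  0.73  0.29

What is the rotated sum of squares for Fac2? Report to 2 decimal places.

1.67

SS loadings for Fac2 = 0.61² + (-0.31)² + 0.06² + 0.10² + 0.39² + 0.16² + 0.69² + 0.73² = 0.3721 + 0.0961 + 0.0036 + 0.0100 + 0.1521 + 0.0256 + 0.4761 + 0.5329 = 1.6685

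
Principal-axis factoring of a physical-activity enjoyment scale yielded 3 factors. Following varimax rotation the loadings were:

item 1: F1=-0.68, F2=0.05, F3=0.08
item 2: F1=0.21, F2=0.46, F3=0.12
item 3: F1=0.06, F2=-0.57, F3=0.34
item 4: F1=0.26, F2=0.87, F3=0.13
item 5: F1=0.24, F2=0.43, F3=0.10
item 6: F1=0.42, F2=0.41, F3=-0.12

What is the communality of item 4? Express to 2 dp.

h² = 0.26² + 0.87² + 0.13² = 0.0676 + 0.7569 + 0.0169 = 0.8414

0.84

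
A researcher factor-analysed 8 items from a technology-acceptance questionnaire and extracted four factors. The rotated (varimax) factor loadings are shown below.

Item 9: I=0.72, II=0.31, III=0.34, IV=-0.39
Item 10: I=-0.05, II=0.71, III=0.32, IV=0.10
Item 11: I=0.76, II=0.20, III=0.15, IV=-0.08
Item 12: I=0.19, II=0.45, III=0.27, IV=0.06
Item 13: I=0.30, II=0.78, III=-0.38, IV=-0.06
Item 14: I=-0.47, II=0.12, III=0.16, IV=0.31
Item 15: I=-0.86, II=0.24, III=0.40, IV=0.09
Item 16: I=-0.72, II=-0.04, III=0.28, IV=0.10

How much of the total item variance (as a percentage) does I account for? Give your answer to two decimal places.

SS loadings for I = 0.72² + (-0.05)² + 0.76² + 0.19² + 0.30² + (-0.47)² + (-0.86)² + (-0.72)² = 2.7035
With 8 standardized items, total variance = 8. Proportion = 2.7035/8 = 0.3379 → 33.79%.

33.79%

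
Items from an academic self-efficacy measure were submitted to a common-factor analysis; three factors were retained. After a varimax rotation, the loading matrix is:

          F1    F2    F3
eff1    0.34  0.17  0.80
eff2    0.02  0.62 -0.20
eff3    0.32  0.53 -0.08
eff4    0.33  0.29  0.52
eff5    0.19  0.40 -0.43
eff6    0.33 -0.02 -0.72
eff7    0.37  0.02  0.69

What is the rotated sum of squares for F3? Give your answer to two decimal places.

SS loadings for F3 = 0.80² + (-0.20)² + (-0.08)² + 0.52² + (-0.43)² + (-0.72)² + 0.69² = 0.6400 + 0.0400 + 0.0064 + 0.2704 + 0.1849 + 0.5184 + 0.4761 = 2.1362

2.14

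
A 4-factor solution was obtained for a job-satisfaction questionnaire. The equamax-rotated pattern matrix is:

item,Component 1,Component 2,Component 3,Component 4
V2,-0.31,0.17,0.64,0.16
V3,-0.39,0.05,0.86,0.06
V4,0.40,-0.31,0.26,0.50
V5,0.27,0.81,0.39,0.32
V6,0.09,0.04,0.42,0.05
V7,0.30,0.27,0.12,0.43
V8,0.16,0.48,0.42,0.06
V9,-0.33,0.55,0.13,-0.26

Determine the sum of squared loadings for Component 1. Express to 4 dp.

SS loadings for Component 1 = (-0.31)² + (-0.39)² + 0.40² + 0.27² + 0.09² + 0.30² + 0.16² + (-0.33)² = 0.0961 + 0.1521 + 0.1600 + 0.0729 + 0.0081 + 0.0900 + 0.0256 + 0.1089 = 0.7137

0.7137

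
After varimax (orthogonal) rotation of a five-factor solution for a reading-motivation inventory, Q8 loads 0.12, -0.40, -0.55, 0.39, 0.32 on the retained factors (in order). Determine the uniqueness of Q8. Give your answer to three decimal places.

0.269

h² = 0.12² + (-0.40)² + (-0.55)² + 0.39² + 0.32² = 0.0144 + 0.1600 + 0.3025 + 0.1521 + 0.1024 = 0.7314
Uniqueness u² = 1 − h² = 1 − 0.7314 = 0.2686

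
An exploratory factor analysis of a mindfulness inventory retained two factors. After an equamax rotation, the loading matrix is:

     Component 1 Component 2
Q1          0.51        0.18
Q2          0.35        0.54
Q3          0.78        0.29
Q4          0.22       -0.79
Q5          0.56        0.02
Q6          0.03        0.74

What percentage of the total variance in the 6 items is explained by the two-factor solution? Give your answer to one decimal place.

Communalities: 0.2925, 0.4141, 0.6925, 0.6725, 0.3140, 0.5485; Σh² = 2.9341.
Total variance with 6 standardized items is 6, so the solution explains 2.9341/6 = 0.4890 = 48.90%.

48.9%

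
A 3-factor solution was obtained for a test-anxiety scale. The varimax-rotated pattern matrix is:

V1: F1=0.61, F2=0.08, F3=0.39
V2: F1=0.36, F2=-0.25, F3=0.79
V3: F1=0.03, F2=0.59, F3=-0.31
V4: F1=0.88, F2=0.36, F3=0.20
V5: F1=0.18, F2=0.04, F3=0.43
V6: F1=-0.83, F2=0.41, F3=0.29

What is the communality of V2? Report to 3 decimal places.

h² = 0.36² + (-0.25)² + 0.79² = 0.1296 + 0.0625 + 0.6241 = 0.8162

0.816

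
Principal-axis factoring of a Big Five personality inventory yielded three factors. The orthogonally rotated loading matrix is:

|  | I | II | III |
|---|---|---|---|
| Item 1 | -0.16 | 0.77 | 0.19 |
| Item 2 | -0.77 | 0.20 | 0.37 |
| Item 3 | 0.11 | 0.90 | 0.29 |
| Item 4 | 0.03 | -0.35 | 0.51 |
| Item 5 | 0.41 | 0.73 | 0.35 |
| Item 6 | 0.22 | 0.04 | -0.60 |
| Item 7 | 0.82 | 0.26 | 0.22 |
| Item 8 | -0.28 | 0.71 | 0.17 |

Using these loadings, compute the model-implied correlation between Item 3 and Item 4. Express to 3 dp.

r̂ = Σ λ_i·λ_j across factors = (0.11)(0.03) + (0.90)(-0.35) + (0.29)(0.51)
  = +0.0033 -0.3150 +0.1479 = -0.1638

-0.164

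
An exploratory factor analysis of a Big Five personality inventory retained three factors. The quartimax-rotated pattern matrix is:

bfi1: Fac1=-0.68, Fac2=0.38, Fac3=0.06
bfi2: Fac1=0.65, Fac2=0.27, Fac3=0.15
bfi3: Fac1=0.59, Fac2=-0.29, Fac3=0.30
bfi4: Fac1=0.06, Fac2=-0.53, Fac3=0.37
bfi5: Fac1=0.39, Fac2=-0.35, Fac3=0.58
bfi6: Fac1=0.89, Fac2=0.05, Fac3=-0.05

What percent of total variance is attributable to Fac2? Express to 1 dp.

11.8%

SS loadings for Fac2 = 0.38² + 0.27² + (-0.29)² + (-0.53)² + (-0.35)² + 0.05² = 0.7073
With 6 standardized items, total variance = 6. Proportion = 0.7073/6 = 0.1179 → 11.79%.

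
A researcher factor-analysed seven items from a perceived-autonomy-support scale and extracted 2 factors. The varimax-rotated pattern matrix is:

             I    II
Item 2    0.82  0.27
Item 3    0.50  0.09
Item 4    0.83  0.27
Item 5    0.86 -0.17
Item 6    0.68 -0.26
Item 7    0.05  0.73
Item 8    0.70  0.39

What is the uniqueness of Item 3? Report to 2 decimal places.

0.74

h² = 0.50² + 0.09² = 0.2500 + 0.0081 = 0.2581
Uniqueness u² = 1 − h² = 1 − 0.2581 = 0.7419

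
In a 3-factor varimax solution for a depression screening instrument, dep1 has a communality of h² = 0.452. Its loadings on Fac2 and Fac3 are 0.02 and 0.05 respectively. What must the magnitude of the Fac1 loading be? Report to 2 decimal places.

Under orthogonal rotation h² = Σλ², so λ_Fac1² = h² − (0.0029) = 0.452 − 0.0029 = 0.4491.
|λ| = √0.4491 = 0.6701.

0.67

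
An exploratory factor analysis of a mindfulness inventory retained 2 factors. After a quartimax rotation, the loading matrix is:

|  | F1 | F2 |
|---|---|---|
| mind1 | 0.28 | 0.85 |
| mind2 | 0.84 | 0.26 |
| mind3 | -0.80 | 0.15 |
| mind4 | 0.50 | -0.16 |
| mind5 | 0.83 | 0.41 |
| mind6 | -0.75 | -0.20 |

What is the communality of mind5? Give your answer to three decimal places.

h² = 0.83² + 0.41² = 0.6889 + 0.1681 = 0.8570

0.857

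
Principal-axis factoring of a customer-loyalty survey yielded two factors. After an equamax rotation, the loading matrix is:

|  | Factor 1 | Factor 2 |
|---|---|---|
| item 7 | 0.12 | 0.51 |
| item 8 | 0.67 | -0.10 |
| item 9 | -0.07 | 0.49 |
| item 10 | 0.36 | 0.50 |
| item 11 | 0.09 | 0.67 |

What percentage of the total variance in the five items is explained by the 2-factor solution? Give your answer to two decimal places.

36.30%

Communalities: 0.2745, 0.4589, 0.2450, 0.3796, 0.4570; Σh² = 1.8150.
Total variance with 5 standardized items is 5, so the solution explains 1.8150/5 = 0.3630 = 36.30%.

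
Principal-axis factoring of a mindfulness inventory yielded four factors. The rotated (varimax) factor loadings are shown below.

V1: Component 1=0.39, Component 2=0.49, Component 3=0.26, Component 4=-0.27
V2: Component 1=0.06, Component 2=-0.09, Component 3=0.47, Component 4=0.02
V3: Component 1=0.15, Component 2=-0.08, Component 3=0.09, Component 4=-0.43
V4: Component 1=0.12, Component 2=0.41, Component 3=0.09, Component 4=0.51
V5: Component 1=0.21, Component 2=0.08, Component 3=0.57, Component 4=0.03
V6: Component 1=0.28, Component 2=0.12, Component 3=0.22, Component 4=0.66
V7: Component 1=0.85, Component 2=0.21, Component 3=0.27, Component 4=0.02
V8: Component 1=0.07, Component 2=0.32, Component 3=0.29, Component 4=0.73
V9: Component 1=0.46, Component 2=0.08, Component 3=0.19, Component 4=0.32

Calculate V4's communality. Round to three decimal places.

0.451

h² = 0.12² + 0.41² + 0.09² + 0.51² = 0.0144 + 0.1681 + 0.0081 + 0.2601 = 0.4507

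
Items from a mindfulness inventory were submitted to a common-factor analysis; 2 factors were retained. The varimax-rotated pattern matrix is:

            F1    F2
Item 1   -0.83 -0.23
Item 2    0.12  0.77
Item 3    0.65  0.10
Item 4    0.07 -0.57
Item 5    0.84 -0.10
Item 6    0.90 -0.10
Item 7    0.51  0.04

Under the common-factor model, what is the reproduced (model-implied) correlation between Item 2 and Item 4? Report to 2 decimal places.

-0.43

r̂ = Σ λ_i·λ_j across factors = (0.12)(0.07) + (0.77)(-0.57)
  = +0.0084 -0.4389 = -0.4305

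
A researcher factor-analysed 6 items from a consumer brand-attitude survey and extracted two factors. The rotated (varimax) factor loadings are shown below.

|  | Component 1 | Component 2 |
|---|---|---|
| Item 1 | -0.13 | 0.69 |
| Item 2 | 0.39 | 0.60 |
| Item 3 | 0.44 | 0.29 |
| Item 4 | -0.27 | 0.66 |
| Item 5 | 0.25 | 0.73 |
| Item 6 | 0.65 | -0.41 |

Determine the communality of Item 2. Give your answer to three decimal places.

0.512

h² = 0.39² + 0.60² = 0.1521 + 0.3600 = 0.5121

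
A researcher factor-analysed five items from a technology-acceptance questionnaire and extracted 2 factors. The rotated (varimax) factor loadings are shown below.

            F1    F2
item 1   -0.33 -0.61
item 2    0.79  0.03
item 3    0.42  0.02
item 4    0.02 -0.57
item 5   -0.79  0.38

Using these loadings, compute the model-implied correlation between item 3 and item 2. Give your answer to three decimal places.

r̂ = Σ λ_i·λ_j across factors = (0.42)(0.79) + (0.02)(0.03)
  = +0.3318 +0.0006 = 0.3324

0.332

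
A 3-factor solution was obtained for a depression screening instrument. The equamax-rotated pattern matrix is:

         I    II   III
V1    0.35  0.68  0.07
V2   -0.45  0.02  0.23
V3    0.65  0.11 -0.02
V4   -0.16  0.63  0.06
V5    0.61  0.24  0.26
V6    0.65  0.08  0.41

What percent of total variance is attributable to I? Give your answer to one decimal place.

26.1%

SS loadings for I = 0.35² + (-0.45)² + 0.65² + (-0.16)² + 0.61² + 0.65² = 1.5677
With 6 standardized items, total variance = 6. Proportion = 1.5677/6 = 0.2613 → 26.13%.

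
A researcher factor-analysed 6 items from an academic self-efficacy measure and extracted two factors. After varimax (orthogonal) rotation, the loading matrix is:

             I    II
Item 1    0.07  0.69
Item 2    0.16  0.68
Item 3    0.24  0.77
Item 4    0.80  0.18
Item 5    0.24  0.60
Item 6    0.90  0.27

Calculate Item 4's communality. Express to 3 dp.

h² = 0.80² + 0.18² = 0.6400 + 0.0324 = 0.6724

0.672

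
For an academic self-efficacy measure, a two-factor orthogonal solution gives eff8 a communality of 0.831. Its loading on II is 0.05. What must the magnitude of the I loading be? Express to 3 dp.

0.910

Under orthogonal rotation h² = Σλ², so λ_I² = h² − (0.0025) = 0.831 − 0.0025 = 0.8285.
|λ| = √0.8285 = 0.9102.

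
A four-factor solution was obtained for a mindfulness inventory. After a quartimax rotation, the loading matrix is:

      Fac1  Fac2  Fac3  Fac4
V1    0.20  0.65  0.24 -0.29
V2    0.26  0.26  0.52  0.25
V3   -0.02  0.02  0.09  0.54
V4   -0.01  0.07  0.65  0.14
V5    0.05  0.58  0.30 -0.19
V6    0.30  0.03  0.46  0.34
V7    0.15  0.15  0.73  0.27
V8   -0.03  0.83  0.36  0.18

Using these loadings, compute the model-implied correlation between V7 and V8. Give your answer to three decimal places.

r̂ = Σ λ_i·λ_j across factors = (0.15)(-0.03) + (0.15)(0.83) + (0.73)(0.36) + (0.27)(0.18)
  = -0.0045 +0.1245 +0.2628 +0.0486 = 0.4314

0.431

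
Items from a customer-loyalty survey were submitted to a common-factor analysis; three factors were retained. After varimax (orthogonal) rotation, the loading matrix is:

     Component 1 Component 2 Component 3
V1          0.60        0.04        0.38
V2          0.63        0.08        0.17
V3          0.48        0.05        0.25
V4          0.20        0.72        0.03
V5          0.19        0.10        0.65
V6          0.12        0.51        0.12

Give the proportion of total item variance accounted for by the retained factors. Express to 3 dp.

0.425

Communalities: 0.5060, 0.4322, 0.2954, 0.5593, 0.4686, 0.2889; Σh² = 2.5504.
Total variance with 6 standardized items is 6, so the solution explains 2.5504/6 = 0.4251.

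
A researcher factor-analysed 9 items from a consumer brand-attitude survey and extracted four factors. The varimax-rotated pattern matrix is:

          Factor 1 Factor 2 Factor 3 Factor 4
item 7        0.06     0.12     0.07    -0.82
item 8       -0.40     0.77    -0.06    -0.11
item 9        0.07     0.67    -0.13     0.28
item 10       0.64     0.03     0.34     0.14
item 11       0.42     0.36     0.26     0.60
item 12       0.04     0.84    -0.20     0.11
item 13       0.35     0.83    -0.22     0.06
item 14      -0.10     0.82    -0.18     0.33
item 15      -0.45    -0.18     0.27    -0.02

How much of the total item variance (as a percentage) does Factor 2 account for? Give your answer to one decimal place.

36.5%

SS loadings for Factor 2 = 0.12² + 0.77² + 0.67² + 0.03² + 0.36² + 0.84² + 0.83² + 0.82² + (-0.18)² = 3.2860
With 9 standardized items, total variance = 9. Proportion = 3.2860/9 = 0.3651 → 36.51%.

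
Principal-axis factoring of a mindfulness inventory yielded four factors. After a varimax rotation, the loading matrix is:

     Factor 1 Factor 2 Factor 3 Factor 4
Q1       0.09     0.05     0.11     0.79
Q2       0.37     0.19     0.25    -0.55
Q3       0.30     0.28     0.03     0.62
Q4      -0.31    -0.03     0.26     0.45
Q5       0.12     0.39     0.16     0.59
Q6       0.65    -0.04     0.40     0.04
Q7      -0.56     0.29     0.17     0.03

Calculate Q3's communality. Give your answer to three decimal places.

0.554

h² = 0.30² + 0.28² + 0.03² + 0.62² = 0.0900 + 0.0784 + 0.0009 + 0.3844 = 0.5537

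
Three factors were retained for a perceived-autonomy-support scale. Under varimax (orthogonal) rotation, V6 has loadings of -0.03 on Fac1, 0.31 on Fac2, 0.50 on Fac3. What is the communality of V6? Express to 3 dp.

0.347

h² = (-0.03)² + 0.31² + 0.50² = 0.0009 + 0.0961 + 0.2500 = 0.3470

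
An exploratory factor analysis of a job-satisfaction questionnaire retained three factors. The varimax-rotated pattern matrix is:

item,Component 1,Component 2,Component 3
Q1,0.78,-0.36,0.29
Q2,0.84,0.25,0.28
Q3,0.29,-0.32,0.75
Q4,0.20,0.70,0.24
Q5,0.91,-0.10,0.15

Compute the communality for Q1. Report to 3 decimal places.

0.822

h² = 0.78² + (-0.36)² + 0.29² = 0.6084 + 0.1296 + 0.0841 = 0.8221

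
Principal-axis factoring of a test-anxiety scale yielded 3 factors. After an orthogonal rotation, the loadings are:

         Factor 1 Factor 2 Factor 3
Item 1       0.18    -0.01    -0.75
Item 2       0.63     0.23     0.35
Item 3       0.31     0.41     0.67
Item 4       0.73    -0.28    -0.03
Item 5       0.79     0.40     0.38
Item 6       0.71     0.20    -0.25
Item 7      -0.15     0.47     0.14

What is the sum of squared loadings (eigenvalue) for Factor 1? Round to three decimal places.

2.209

SS loadings for Factor 1 = 0.18² + 0.63² + 0.31² + 0.73² + 0.79² + 0.71² + (-0.15)² = 0.0324 + 0.3969 + 0.0961 + 0.5329 + 0.6241 + 0.5041 + 0.0225 = 2.2090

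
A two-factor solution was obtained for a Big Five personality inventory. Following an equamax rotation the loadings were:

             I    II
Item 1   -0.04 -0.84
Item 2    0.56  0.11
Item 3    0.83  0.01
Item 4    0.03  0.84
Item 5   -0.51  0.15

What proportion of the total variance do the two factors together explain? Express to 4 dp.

SS loadings by factor: 1.2651, 1.4459; total = 2.7110.
Total variance with 5 standardized items is 5, so the solution explains 2.7110/5 = 0.5422.

0.5422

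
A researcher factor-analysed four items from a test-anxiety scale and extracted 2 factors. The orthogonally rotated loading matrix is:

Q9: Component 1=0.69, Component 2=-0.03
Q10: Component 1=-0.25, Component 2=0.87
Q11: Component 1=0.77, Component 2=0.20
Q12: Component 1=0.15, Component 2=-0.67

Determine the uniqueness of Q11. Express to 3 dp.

0.367

h² = 0.77² + 0.20² = 0.5929 + 0.0400 = 0.6329
Uniqueness u² = 1 − h² = 1 − 0.6329 = 0.3671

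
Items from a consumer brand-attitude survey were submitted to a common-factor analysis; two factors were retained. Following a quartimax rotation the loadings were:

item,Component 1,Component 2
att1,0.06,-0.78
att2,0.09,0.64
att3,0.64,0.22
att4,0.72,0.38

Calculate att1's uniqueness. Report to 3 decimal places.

h² = 0.06² + (-0.78)² = 0.0036 + 0.6084 = 0.6120
Uniqueness u² = 1 − h² = 1 − 0.6120 = 0.3880

0.388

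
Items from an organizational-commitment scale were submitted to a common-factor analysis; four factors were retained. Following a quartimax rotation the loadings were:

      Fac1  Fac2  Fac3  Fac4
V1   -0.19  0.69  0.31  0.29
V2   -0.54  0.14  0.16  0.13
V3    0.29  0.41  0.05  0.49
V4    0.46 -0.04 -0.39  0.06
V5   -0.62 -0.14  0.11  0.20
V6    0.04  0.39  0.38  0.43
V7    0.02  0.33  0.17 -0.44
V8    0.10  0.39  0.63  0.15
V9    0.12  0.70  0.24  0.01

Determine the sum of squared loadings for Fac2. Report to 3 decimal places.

1.588

SS loadings for Fac2 = 0.69² + 0.14² + 0.41² + (-0.04)² + (-0.14)² + 0.39² + 0.33² + 0.39² + 0.70² = 0.4761 + 0.0196 + 0.1681 + 0.0016 + 0.0196 + 0.1521 + 0.1089 + 0.1521 + 0.4900 = 1.5881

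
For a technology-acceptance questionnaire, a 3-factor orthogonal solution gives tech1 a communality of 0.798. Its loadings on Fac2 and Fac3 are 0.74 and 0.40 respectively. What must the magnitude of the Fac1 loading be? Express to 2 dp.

Under orthogonal rotation h² = Σλ², so λ_Fac1² = h² − (0.7076) = 0.798 − 0.7076 = 0.0904.
|λ| = √0.0904 = 0.3007.

0.30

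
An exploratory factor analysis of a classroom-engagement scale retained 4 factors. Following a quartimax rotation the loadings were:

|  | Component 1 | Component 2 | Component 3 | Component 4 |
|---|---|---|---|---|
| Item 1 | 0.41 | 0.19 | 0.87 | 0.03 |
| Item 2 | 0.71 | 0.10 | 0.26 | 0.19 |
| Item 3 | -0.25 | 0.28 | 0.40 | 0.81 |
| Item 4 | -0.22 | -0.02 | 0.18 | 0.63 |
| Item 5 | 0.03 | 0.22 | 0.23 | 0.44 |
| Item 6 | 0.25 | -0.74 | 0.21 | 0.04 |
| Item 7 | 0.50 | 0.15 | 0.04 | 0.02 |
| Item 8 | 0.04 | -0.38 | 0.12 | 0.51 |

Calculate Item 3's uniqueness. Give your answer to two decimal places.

0.04

h² = (-0.25)² + 0.28² + 0.40² + 0.81² = 0.0625 + 0.0784 + 0.1600 + 0.6561 = 0.9570
Uniqueness u² = 1 − h² = 1 − 0.9570 = 0.0430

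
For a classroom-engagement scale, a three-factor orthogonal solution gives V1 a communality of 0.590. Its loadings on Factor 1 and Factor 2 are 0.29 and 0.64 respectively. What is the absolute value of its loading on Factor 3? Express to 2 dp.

0.31

Under orthogonal rotation h² = Σλ², so λ_Factor 3² = h² − (0.4937) = 0.590 − 0.4937 = 0.0963.
|λ| = √0.0963 = 0.3103.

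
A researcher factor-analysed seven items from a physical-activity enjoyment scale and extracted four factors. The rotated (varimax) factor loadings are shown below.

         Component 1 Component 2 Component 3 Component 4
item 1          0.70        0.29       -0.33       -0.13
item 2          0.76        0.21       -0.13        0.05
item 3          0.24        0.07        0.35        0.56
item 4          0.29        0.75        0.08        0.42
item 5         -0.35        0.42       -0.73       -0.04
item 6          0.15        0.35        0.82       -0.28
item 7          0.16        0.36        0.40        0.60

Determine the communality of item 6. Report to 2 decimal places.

h² = 0.15² + 0.35² + 0.82² + (-0.28)² = 0.0225 + 0.1225 + 0.6724 + 0.0784 = 0.8958

0.90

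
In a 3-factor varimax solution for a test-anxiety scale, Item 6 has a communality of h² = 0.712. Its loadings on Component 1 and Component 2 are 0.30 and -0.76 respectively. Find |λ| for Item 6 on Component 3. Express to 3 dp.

0.211

Under orthogonal rotation h² = Σλ², so λ_Component 3² = h² − (0.6676) = 0.712 − 0.6676 = 0.0444.
|λ| = √0.0444 = 0.2107.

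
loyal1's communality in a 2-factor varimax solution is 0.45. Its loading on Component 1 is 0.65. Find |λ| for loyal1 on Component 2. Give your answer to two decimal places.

0.17

Under orthogonal rotation h² = Σλ², so λ_Component 2² = h² − (0.4225) = 0.45 − 0.4225 = 0.0275.
|λ| = √0.0275 = 0.1658.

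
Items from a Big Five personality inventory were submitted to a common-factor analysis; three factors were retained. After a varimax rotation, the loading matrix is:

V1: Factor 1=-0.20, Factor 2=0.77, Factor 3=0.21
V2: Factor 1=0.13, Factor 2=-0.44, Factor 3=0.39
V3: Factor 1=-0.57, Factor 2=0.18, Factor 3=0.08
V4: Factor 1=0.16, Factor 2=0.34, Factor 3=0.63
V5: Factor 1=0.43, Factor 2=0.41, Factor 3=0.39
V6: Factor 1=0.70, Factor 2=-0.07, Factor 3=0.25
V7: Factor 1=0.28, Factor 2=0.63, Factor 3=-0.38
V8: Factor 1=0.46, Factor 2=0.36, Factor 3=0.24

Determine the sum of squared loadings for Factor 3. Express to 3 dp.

SS loadings for Factor 3 = 0.21² + 0.39² + 0.08² + 0.63² + 0.39² + 0.25² + (-0.38)² + 0.24² = 0.0441 + 0.1521 + 0.0064 + 0.3969 + 0.1521 + 0.0625 + 0.1444 + 0.0576 = 1.0161

1.016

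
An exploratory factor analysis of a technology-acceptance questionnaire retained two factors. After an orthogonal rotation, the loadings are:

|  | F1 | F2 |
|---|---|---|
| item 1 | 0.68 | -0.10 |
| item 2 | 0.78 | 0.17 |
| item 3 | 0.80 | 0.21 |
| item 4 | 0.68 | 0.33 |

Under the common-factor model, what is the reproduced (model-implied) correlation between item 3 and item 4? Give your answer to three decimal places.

r̂ = Σ λ_i·λ_j across factors = (0.80)(0.68) + (0.21)(0.33)
  = +0.5440 +0.0693 = 0.6133

0.613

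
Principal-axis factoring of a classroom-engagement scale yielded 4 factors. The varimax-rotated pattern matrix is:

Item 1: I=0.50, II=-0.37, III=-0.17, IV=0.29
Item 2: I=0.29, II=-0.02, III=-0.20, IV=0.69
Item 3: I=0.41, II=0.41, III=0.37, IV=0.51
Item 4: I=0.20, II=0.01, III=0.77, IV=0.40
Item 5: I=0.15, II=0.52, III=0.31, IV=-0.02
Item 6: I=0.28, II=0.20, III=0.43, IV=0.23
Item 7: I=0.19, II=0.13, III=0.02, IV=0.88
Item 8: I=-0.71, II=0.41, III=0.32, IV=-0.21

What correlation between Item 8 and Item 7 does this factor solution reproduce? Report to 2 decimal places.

r̂ = Σ λ_i·λ_j across factors = (-0.71)(0.19) + (0.41)(0.13) + (0.32)(0.02) + (-0.21)(0.88)
  = -0.1349 +0.0533 +0.0064 -0.1848 = -0.2600

-0.26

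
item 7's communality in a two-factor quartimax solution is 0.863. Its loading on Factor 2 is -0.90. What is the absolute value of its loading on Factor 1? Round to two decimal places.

Under orthogonal rotation h² = Σλ², so λ_Factor 1² = h² − (0.8100) = 0.863 − 0.8100 = 0.0530.
|λ| = √0.0530 = 0.2302.

0.23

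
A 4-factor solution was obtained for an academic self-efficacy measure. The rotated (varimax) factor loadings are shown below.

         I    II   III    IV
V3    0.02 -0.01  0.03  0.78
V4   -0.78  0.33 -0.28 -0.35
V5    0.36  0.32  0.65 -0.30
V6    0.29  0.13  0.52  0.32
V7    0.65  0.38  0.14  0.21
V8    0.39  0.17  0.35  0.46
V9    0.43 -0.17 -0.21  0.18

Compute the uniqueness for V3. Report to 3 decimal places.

h² = 0.02² + (-0.01)² + 0.03² + 0.78² = 0.0004 + 0.0001 + 0.0009 + 0.6084 = 0.6098
Uniqueness u² = 1 − h² = 1 − 0.6098 = 0.3902

0.390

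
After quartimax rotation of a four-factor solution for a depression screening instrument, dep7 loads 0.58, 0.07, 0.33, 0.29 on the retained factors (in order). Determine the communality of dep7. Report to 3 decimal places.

0.534

h² = 0.58² + 0.07² + 0.33² + 0.29² = 0.3364 + 0.0049 + 0.1089 + 0.0841 = 0.5343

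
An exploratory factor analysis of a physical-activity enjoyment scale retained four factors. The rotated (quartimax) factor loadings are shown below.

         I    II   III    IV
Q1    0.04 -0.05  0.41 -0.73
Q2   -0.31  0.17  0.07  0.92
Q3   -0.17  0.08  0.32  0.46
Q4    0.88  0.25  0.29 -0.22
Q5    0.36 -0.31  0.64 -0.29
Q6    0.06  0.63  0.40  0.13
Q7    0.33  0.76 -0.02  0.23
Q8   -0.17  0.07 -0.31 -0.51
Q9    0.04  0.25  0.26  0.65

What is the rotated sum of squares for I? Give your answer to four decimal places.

SS loadings for I = 0.04² + (-0.31)² + (-0.17)² + 0.88² + 0.36² + 0.06² + 0.33² + (-0.17)² + 0.04² = 0.0016 + 0.0961 + 0.0289 + 0.7744 + 0.1296 + 0.0036 + 0.1089 + 0.0289 + 0.0016 = 1.1736

1.1736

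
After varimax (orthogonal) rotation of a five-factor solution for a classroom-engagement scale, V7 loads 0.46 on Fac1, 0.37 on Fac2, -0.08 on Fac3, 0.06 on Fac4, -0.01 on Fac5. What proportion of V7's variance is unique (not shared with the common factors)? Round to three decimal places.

0.641

h² = 0.46² + 0.37² + (-0.08)² + 0.06² + (-0.01)² = 0.2116 + 0.1369 + 0.0064 + 0.0036 + 0.0001 = 0.3586
Uniqueness u² = 1 − h² = 1 − 0.3586 = 0.6414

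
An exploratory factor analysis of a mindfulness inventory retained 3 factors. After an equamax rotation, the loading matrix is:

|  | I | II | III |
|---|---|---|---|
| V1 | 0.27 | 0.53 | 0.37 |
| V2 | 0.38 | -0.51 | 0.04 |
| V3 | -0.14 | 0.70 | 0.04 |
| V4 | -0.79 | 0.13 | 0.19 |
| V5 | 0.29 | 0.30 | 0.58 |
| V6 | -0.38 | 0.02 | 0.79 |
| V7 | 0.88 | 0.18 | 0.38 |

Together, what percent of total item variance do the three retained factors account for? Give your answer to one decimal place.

SS loadings by factor: 1.8639, 1.1707, 1.2811; total = 4.3157.
Total variance with 7 standardized items is 7, so the solution explains 4.3157/7 = 0.6165 = 61.65%.

61.7%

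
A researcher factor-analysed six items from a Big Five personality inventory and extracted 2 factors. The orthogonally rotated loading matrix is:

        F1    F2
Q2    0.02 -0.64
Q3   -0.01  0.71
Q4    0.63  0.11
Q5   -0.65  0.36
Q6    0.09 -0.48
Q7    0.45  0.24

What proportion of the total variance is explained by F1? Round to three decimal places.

SS loadings for F1 = 0.02² + (-0.01)² + 0.63² + (-0.65)² + 0.09² + 0.45² = 1.0305
Proportion of variance = 1.0305 / 6 = 0.1718.

0.172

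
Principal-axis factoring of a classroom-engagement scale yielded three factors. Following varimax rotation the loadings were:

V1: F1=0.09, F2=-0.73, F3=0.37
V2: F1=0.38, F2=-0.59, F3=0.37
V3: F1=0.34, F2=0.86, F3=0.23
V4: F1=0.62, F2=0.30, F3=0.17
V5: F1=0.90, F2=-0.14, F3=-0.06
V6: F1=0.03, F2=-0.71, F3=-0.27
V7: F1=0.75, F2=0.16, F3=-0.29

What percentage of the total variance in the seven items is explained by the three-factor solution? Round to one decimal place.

Communalities: 0.6779, 0.6294, 0.9081, 0.5033, 0.8332, 0.5779, 0.6722; Σh² = 4.8020.
Total variance with 7 standardized items is 7, so the solution explains 4.8020/7 = 0.6860 = 68.60%.

68.6%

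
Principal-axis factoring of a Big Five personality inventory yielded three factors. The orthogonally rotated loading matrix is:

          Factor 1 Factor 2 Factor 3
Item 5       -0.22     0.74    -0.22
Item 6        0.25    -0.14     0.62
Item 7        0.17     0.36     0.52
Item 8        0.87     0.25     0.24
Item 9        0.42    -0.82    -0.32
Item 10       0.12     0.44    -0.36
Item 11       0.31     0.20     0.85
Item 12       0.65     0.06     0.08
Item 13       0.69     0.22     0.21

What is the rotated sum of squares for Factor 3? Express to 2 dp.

1.77

SS loadings for Factor 3 = (-0.22)² + 0.62² + 0.52² + 0.24² + (-0.32)² + (-0.36)² + 0.85² + 0.08² + 0.21² = 0.0484 + 0.3844 + 0.2704 + 0.0576 + 0.1024 + 0.1296 + 0.7225 + 0.0064 + 0.0441 = 1.7658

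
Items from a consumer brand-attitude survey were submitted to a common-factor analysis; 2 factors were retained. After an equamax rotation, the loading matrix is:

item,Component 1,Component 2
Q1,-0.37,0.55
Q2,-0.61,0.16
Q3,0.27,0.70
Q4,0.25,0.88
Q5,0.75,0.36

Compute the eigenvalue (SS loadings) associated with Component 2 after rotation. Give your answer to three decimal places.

1.722

SS loadings for Component 2 = 0.55² + 0.16² + 0.70² + 0.88² + 0.36² = 0.3025 + 0.0256 + 0.4900 + 0.7744 + 0.1296 = 1.7221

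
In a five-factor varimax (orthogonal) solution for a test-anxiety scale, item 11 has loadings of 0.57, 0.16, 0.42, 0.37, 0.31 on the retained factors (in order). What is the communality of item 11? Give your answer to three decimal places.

0.760

h² = 0.57² + 0.16² + 0.42² + 0.37² + 0.31² = 0.3249 + 0.0256 + 0.1764 + 0.1369 + 0.0961 = 0.7599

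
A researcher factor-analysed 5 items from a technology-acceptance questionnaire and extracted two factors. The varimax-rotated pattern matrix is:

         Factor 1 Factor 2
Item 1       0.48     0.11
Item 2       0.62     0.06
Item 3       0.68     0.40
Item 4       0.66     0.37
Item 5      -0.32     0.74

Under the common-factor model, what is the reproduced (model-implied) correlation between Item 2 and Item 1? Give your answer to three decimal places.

r̂ = Σ λ_i·λ_j across factors = (0.62)(0.48) + (0.06)(0.11)
  = +0.2976 +0.0066 = 0.3042

0.304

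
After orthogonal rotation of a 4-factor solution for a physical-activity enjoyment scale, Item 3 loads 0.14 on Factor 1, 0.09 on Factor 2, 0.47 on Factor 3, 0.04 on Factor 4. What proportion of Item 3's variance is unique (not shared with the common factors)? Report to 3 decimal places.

0.750

h² = 0.14² + 0.09² + 0.47² + 0.04² = 0.0196 + 0.0081 + 0.2209 + 0.0016 = 0.2502
Uniqueness u² = 1 − h² = 1 − 0.2502 = 0.7498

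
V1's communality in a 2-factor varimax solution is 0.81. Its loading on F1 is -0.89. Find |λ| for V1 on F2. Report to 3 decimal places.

Under orthogonal rotation h² = Σλ², so λ_F2² = h² − (0.7921) = 0.81 − 0.7921 = 0.0179.
|λ| = √0.0179 = 0.1338.

0.134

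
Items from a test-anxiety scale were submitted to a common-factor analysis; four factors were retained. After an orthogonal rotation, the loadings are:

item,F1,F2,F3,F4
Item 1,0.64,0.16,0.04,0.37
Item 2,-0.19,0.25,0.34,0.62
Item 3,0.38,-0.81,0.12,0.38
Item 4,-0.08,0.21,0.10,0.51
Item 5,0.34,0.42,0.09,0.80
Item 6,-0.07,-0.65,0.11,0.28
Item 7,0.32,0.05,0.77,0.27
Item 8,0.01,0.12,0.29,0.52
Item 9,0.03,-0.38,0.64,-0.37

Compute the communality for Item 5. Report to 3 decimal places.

h² = 0.34² + 0.42² + 0.09² + 0.80² = 0.1156 + 0.1764 + 0.0081 + 0.6400 = 0.9401

0.940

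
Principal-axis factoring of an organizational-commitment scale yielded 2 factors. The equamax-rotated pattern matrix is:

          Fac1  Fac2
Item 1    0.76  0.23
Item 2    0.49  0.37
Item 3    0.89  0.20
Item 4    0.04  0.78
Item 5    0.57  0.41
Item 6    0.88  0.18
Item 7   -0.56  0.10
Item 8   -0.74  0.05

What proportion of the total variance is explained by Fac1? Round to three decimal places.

SS loadings for Fac1 = 0.76² + 0.49² + 0.89² + 0.04² + 0.57² + 0.88² + (-0.56)² + (-0.74)² = 3.5719
Proportion of variance = 3.5719 / 8 = 0.4465.

0.446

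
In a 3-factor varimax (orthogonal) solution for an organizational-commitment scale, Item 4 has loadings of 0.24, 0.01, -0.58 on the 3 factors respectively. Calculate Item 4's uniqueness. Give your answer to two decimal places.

h² = 0.24² + 0.01² + (-0.58)² = 0.0576 + 0.0001 + 0.3364 = 0.3941
Uniqueness u² = 1 − h² = 1 − 0.3941 = 0.6059

0.61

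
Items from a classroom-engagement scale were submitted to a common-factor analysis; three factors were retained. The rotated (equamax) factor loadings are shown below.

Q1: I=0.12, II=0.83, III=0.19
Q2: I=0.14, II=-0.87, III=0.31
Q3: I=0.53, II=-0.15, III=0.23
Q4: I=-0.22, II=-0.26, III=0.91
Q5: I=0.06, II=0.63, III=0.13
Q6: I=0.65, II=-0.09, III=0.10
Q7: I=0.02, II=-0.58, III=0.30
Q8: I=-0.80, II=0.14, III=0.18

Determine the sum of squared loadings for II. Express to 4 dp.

2.2969

SS loadings for II = 0.83² + (-0.87)² + (-0.15)² + (-0.26)² + 0.63² + (-0.09)² + (-0.58)² + 0.14² = 0.6889 + 0.7569 + 0.0225 + 0.0676 + 0.3969 + 0.0081 + 0.3364 + 0.0196 = 2.2969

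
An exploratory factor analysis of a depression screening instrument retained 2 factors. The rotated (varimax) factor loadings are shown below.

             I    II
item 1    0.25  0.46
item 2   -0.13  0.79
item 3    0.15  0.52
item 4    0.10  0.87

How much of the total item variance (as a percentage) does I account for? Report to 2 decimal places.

SS loadings for I = 0.25² + (-0.13)² + 0.15² + 0.10² = 0.1119
With 4 standardized items, total variance = 4. Proportion = 0.1119/4 = 0.0280 → 2.80%.

2.80%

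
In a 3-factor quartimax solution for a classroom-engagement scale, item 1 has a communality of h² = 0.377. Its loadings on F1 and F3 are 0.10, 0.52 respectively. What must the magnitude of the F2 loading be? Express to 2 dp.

0.31

Under orthogonal rotation h² = Σλ², so λ_F2² = h² − (0.2804) = 0.377 − 0.2804 = 0.0966.
|λ| = √0.0966 = 0.3108.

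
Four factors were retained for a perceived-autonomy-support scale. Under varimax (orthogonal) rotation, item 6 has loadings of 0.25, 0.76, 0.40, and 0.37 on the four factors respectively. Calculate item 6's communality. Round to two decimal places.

h² = 0.25² + 0.76² + 0.40² + 0.37² = 0.0625 + 0.5776 + 0.1600 + 0.1369 = 0.9370

0.94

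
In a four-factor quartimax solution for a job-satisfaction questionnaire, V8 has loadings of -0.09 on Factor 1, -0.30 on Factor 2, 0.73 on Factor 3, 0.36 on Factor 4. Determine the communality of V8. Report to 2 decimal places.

h² = (-0.09)² + (-0.30)² + 0.73² + 0.36² = 0.0081 + 0.0900 + 0.5329 + 0.1296 = 0.7606

0.76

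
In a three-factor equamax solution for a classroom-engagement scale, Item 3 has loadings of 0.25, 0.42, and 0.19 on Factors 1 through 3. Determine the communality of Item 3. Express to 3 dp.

h² = 0.25² + 0.42² + 0.19² = 0.0625 + 0.1764 + 0.0361 = 0.2750

0.275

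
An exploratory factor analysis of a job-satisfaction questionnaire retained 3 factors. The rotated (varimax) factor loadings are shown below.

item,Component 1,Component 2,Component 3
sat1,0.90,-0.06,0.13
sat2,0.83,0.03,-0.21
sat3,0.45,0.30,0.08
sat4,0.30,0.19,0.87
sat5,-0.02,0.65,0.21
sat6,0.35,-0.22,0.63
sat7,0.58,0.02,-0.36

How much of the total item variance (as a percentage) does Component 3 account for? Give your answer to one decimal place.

SS loadings for Component 3 = 0.13² + (-0.21)² + 0.08² + 0.87² + 0.21² + 0.63² + (-0.36)² = 1.3949
With 7 standardized items, total variance = 7. Proportion = 1.3949/7 = 0.1993 → 19.93%.

19.9%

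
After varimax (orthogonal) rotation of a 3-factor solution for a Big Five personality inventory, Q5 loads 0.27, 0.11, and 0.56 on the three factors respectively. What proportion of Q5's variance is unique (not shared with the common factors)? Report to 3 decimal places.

h² = 0.27² + 0.11² + 0.56² = 0.0729 + 0.0121 + 0.3136 = 0.3986
Uniqueness u² = 1 − h² = 1 − 0.3986 = 0.6014

0.601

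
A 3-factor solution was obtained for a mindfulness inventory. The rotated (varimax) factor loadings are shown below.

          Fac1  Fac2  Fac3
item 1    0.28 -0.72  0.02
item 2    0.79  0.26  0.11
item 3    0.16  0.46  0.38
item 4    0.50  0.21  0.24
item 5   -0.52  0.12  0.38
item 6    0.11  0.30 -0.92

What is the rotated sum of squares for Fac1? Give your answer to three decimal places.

SS loadings for Fac1 = 0.28² + 0.79² + 0.16² + 0.50² + (-0.52)² + 0.11² = 0.0784 + 0.6241 + 0.0256 + 0.2500 + 0.2704 + 0.0121 = 1.2606

1.261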